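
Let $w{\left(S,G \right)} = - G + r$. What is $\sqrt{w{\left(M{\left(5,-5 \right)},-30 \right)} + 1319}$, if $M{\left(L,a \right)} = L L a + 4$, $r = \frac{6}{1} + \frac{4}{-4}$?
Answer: $\sqrt{1354} \approx 36.797$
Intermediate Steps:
$r = 5$ ($r = 6 \cdot 1 + 4 \left(- \frac{1}{4}\right) = 6 - 1 = 5$)
$M{\left(L,a \right)} = 4 + a L^{2}$ ($M{\left(L,a \right)} = L^{2} a + 4 = a L^{2} + 4 = 4 + a L^{2}$)
$w{\left(S,G \right)} = 5 - G$ ($w{\left(S,G \right)} = - G + 5 = 5 - G$)
$\sqrt{w{\left(M{\left(5,-5 \right)},-30 \right)} + 1319} = \sqrt{\left(5 - -30\right) + 1319} = \sqrt{\left(5 + 30\right) + 1319} = \sqrt{35 + 1319} = \sqrt{1354}$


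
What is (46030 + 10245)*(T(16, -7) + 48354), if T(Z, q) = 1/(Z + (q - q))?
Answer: 43537997875/16 ≈ 2.7211e+9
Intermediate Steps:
T(Z, q) = 1/Z (T(Z, q) = 1/(Z + 0) = 1/Z)
(46030 + 10245)*(T(16, -7) + 48354) = (46030 + 10245)*(1/16 + 48354) = 56275*(1/16 + 48354) = 56275*(773665/16) = 43537997875/16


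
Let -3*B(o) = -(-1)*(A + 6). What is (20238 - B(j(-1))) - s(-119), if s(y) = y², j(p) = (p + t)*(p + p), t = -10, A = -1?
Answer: 18236/3 ≈ 6078.7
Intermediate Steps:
j(p) = 2*p*(-10 + p) (j(p) = (p - 10)*(p + p) = (-10 + p)*(2*p) = 2*p*(-10 + p))
B(o) = -5/3 (B(o) = -(-1)*(-(-1 + 6))/3 = -(-1)*(-1*5)/3 = -(-1)*(-5)/3 = -⅓*5 = -5/3)
(20238 - B(j(-1))) - s(-119) = (20238 - 1*(-5/3)) - 1*(-119)² = (20238 + 5/3) - 1*14161 = 60719/3 - 14161 = 18236/3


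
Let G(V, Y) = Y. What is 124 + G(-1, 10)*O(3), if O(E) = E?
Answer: 154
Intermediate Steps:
124 + G(-1, 10)*O(3) = 124 + 10*3 = 124 + 30 = 154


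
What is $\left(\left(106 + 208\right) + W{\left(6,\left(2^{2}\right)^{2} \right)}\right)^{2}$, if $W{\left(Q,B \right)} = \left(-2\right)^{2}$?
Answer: $101124$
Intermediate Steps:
$W{\left(Q,B \right)} = 4$
$\left(\left(106 + 208\right) + W{\left(6,\left(2^{2}\right)^{2} \right)}\right)^{2} = \left(\left(106 + 208\right) + 4\right)^{2} = \left(314 + 4\right)^{2} = 318^{2} = 101124$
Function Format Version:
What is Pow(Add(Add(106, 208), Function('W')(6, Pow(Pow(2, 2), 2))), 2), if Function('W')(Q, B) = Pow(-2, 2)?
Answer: 101124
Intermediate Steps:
Function('W')(Q, B) = 4
Pow(Add(Add(106, 208), Function('W')(6, Pow(Pow(2, 2), 2))), 2) = Pow(Add(Add(106, 208), 4), 2) = Pow(Add(314, 4), 2) = Pow(318, 2) = 101124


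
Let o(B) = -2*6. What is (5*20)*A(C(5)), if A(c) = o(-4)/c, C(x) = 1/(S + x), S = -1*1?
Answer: -4800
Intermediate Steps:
S = -1
o(B) = -12
C(x) = 1/(-1 + x)
A(c) = -12/c
(5*20)*A(C(5)) = (5*20)*(-12/(1/(-1 + 5))) = 100*(-12/(1/4)) = 100*(-12/¼) = 100*(-12*4) = 100*(-48) = -4800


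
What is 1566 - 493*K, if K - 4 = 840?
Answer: -414526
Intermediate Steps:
K = 844 (K = 4 + 840 = 844)
1566 - 493*K = 1566 - 493*844 = 1566 - 416092 = -414526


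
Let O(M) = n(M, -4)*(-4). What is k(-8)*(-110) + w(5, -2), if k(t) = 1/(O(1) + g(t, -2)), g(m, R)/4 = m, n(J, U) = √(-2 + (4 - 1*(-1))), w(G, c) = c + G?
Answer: 403/61 - 55*√3/122 ≈ 5.8257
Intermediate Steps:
w(G, c) = G + c
n(J, U) = √3 (n(J, U) = √(-2 + (4 + 1)) = √(-2 + 5) = √3)
g(m, R) = 4*m
O(M) = -4*√3 (O(M) = √3*(-4) = -4*√3)
k(t) = 1/(-4*√3 + 4*t)
k(-8)*(-110) + w(5, -2) = (1/(4*(-8 - √3)))*(-110) + (5 - 2) = -55/(2*(-8 - √3)) + 3 = 3 - 55/(2*(-8 - √3))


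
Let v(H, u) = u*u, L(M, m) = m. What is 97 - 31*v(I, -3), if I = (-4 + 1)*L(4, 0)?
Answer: -182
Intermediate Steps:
I = 0 (I = (-4 + 1)*0 = -3*0 = 0)
v(H, u) = u**2
97 - 31*v(I, -3) = 97 - 31*(-3)**2 = 97 - 31*9 = 97 - 279 = -182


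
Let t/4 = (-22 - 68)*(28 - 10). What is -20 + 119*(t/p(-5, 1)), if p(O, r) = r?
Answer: -771140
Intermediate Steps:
t = -6480 (t = 4*((-22 - 68)*(28 - 10)) = 4*(-90*18) = 4*(-1620) = -6480)
-20 + 119*(t/p(-5, 1)) = -20 + 119*(-6480/1) = -20 + 119*(-6480*1) = -20 + 119*(-6480) = -20 - 771120 = -771140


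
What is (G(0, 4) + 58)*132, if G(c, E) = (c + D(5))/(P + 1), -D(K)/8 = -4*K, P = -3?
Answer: -2904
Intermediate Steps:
D(K) = 32*K (D(K) = -(-32)*K = 32*K)
G(c, E) = -80 - c/2 (G(c, E) = (c + 32*5)/(-3 + 1) = (c + 160)/(-2) = (160 + c)*(-½) = -80 - c/2)
(G(0, 4) + 58)*132 = ((-80 - ½*0) + 58)*132 = ((-80 + 0) + 58)*132 = (-80 + 58)*132 = -22*132 = -2904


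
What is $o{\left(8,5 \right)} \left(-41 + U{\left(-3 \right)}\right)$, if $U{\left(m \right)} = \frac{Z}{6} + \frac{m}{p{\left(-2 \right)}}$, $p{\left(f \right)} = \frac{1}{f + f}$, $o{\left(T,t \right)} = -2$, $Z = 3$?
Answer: $57$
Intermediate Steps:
$p{\left(f \right)} = \frac{1}{2 f}$
$U{\left(m \right)} = \frac{1}{2} - 4 m$ ($U{\left(m \right)} = \frac{3}{6} + \frac{m}{\frac{1}{2} \frac{1}{-2}} = 3 \cdot \frac{1}{6} + \frac{m}{\frac{1}{2} \left(- \frac{1}{2}\right)} = \frac{1}{2} + \frac{m}{- \frac{1}{4}} = \frac{1}{2} + m \left(-4\right) = \frac{1}{2} - 4 m$)
$o{\left(8,5 \right)} \left(-41 + U{\left(-3 \right)}\right) = - 2 \left(-41 + \left(\frac{1}{2} - -12\right)\right) = - 2 \left(-41 + \left(\frac{1}{2} + 12\right)\right) = - 2 \left(-41 + \frac{25}{2}\right) = \left(-2\right) \left(- \frac{57}{2}\right) = 57$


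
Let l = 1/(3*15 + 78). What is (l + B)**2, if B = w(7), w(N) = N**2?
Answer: 36336784/15129 ≈ 2401.8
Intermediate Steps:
l = 1/123 (l = 1/(45 + 78) = 1/123 ≈ 0.0081301)
B = 49 (B = 7**2 = 49)
(l + B)**2 = (1/123 + 49)**2 = (6028/123)**2 = 36336784/15129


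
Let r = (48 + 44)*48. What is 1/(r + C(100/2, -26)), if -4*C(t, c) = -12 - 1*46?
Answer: 2/8861 ≈ 0.00022571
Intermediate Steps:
C(t, c) = 29/2 (C(t, c) = -(-12 - 1*46)/4 = -(-12 - 46)/4 = -¼*(-58) = 29/2)
r = 4416 (r = 92*48 = 4416)
1/(r + C(100/2, -26)) = 1/(4416 + 29/2) = 1/(8861/2) = 2/8861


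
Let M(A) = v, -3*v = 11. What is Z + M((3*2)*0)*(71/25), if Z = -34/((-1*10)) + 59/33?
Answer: -1437/275 ≈ -5.2255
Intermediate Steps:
v = -11/3 (v = -⅓*11 = -11/3 ≈ -3.6667)
Z = 856/165 (Z = -34/(-10) + 59*(1/33) = -34*(-⅒) + 59/33 = 17/5 + 59/33 = 856/165 ≈ 5.1879)
M(A) = -11/3
Z + M((3*2)*0)*(71/25) = 856/165 - 781/(3*25) = 856/165 - 11/3*71/25 = 856/165 - 781/75 = -1437/275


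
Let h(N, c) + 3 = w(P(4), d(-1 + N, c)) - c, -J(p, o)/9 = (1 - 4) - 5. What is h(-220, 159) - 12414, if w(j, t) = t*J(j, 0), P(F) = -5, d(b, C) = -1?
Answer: -12648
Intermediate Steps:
J(p, o) = 72 (J(p, o) = -9*((1 - 4) - 5) = -9*(-3 - 5) = -9*(-8) = 72)
w(j, t) = 72*t (w(j, t) = t*72 = 72*t)
h(N, c) = -75 - c (h(N, c) = -3 + (72*(-1) - c) = -3 + (-72 - c) = -75 - c)
h(-220, 159) - 12414 = (-75 - 1*159) - 12414 = (-75 - 159) - 12414 = -234 - 12414 = -12648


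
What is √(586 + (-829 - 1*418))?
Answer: I*√661 ≈ 25.71*I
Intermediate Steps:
√(586 + (-829 - 1*418)) = √(586 + (-829 - 418)) = √(586 - 1247) = √(-661) = I*√661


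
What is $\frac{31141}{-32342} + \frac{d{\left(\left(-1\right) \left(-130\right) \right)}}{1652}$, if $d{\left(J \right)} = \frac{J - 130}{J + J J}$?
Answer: $- \frac{31141}{32342} \approx -0.96287$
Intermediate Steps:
$d{\left(J \right)} = \frac{-130 + J}{J + J^{2}}$
$\frac{31141}{-32342} + \frac{d{\left(\left(-1\right) \left(-130\right) \right)}}{1652} = \frac{31141}{-32342} + \frac{\frac{1}{\left(-1\right) \left(-130\right)} \frac{1}{1 - -130} \left(-130 - -130\right)}{1652} = 31141 \left(- \frac{1}{32342}\right) + \frac{-130 + 130}{130 \left(1 + 130\right)} \frac{1}{1652} = - \frac{31141}{32342} + \frac{1}{130} \cdot \frac{1}{131} \cdot 0 \cdot \frac{1}{1652} = - \frac{31141}{32342} + 0 \cdot \frac{1}{1652} = - \frac{31141}{32342} + 0 = - \frac{31141}{32342}$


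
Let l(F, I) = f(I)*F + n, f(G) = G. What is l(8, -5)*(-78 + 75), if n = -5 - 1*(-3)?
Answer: 126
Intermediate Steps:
n = -2 (n = -5 + 3 = -2)
l(F, I) = -2 + F*I (l(F, I) = I*F - 2 = F*I - 2 = -2 + F*I)
l(8, -5)*(-78 + 75) = (-2 + 8*(-5))*(-78 + 75) = (-2 - 40)*(-3) = -42*(-3) = 126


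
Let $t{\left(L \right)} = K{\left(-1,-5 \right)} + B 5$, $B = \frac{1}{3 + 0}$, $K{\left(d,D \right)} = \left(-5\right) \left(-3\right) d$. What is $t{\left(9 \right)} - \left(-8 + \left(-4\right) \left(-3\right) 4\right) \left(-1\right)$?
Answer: $\frac{80}{3} \approx 26.667$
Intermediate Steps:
$K{\left(d,D \right)} = 15 d$
$B = \frac{1}{3} \approx 0.33333$
$t{\left(L \right)} = - \frac{40}{3}$ ($t{\left(L \right)} = 15 \left(-1\right) + \frac{1}{3} \cdot 5 = -15 + \frac{5}{3} = - \frac{40}{3}$)
$t{\left(9 \right)} - \left(-8 + \left(-4\right) \left(-3\right) 4\right) \left(-1\right) = - \frac{40}{3} - \left(-8 + \left(-4\right) \left(-3\right) 4\right) \left(-1\right) = - \frac{40}{3} - \left(-8 + 12 \cdot 4\right) \left(-1\right) = - \frac{40}{3} - \left(-8 + 48\right) \left(-1\right) = - \frac{40}{3} - 40 \left(-1\right) = - \frac{40}{3} - -40 = - \frac{40}{3} + 40 = \frac{80}{3}$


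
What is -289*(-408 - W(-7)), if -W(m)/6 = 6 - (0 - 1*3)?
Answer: 102306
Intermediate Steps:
W(m) = -54 (W(m) = -6*(6 - (0 - 1*3)) = -6*(6 - (0 - 3)) = -6*(6 - 1*(-3)) = -6*(6 + 3) = -6*9 = -54)
-289*(-408 - W(-7)) = -289*(-408 - 1*(-54)) = -289*(-408 + 54) = -289*(-354) = 102306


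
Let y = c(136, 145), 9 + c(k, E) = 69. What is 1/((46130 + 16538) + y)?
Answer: 1/62728 ≈ 1.5942e-5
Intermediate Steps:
c(k, E) = 60 (c(k, E) = -9 + 69 = 60)
y = 60
1/((46130 + 16538) + y) = 1/((46130 + 16538) + 60) = 1/(62668 + 60) = 1/62728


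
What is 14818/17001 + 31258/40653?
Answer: 125979268/76793517 ≈ 1.6405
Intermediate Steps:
14818/17001 + 31258/40653 = 125979268/76793517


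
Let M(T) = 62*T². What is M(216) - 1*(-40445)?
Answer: 2933117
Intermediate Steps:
M(216) - 1*(-40445) = 62*216² - 1*(-40445) = 62*46656 + 40445 = 2892672 + 40445 = 2933117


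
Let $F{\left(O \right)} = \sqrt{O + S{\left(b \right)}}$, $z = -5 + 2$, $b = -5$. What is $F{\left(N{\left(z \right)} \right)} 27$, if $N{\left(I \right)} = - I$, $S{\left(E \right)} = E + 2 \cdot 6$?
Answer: $27 \sqrt{10} \approx 85.381$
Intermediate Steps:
$z = -3$
$S{\left(E \right)} = 12 + E$ ($S{\left(E \right)} = E + 12 = 12 + E$)
$F{\left(O \right)} = \sqrt{7 + O}$ ($F{\left(O \right)} = \sqrt{O + \left(12 - 5\right)} = \sqrt{O + 7} = \sqrt{7 + O}$)
$F{\left(N{\left(z \right)} \right)} 27 = \sqrt{7 - -3} \cdot 27 = \sqrt{7 + 3} \cdot 27 = \sqrt{10} \cdot 27 = 27 \sqrt{10}$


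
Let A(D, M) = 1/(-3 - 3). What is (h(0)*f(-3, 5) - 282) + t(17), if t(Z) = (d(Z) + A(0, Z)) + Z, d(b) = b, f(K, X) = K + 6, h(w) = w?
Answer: -1489/6 ≈ -248.17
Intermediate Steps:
A(D, M) = -⅙ (A(D, M) = 1/(-6) = -⅙)
f(K, X) = 6 + K
t(Z) = -⅙ + 2*Z (t(Z) = (Z - ⅙) + Z = (-⅙ + Z) + Z = -⅙ + 2*Z)
(h(0)*f(-3, 5) - 282) + t(17) = (0*(6 - 3) - 282) + (-⅙ + 2*17) = (0*3 - 282) + (-⅙ + 34) = (0 - 282) + 203/6 = -282 + 203/6 = -1489/6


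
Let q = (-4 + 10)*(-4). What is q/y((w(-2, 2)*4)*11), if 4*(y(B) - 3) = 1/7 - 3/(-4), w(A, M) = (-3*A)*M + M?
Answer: -2688/361 ≈ -7.4460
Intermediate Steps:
w(A, M) = M - 3*A*M (w(A, M) = -3*A*M + M = M - 3*A*M)
y(B) = 361/112 (y(B) = 3 + (1/7 - 3/(-4))/4 = 3 + (1*(1/7) - 3*(-1/4))/4 = 3 + (1/7 + 3/4)/4 = 3 + (1/4)*(25/28) = 3 + 25/112 = 361/112)
q = -24 (q = 6*(-4) = -24)
q/y((w(-2, 2)*4)*11) = -24/361/112 = -24*112/361 = -2688/361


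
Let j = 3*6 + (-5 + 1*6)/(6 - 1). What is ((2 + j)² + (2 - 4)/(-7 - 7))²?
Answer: 5102530624/30625 ≈ 1.6661e+5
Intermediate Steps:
j = 91/5 (j = 18 + (-5 + 6)/5 = 18 + 1*(⅕) = 18 + ⅕ = 91/5 ≈ 18.200)
((2 + j)² + (2 - 4)/(-7 - 7))² = ((2 + 91/5)² + (2 - 4)/(-7 - 7))² = ((101/5)² - 2/(-14))² = (10201/25 - 2*(-1/14))² = (10201/25 + ⅐)² = (71432/175)² = 5102530624/30625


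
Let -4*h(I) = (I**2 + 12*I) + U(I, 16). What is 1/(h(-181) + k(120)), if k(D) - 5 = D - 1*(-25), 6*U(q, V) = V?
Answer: -12/89975 ≈ -0.00013337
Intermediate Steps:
U(q, V) = V/6
k(D) = 30 + D (k(D) = 5 + (D - 1*(-25)) = 5 + (D + 25) = 5 + (25 + D) = 30 + D)
h(I) = -2/3 - 3*I - I**2/4 (h(I) = -((I**2 + 12*I) + (1/6)*16)/4 = -((I**2 + 12*I) + 8/3)/4 = -(8/3 + I**2 + 12*I)/4 = -2/3 - 3*I - I**2/4)
1/(h(-181) + k(120)) = 1/((-2/3 - 3*(-181) - 1/4*(-181)**2) + (30 + 120)) = 1/((-2/3 + 543 - 1/4*32761) + 150) = 1/((-2/3 + 543 - 32761/4) + 150) = 1/(-91775/12 + 150) = 1/(-89975/12) = -12/89975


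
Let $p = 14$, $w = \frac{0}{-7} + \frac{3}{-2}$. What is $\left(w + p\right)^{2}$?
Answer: $\frac{625}{4} \approx 156.25$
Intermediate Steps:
$w = - \frac{3}{2}$ ($w = 0 \left(- \frac{1}{7}\right) + 3 \left(- \frac{1}{2}\right) = 0 - \frac{3}{2} = - \frac{3}{2} \approx -1.5$)
$\left(w + p\right)^{2} = \left(- \frac{3}{2} + 14\right)^{2} = \left(\frac{25}{2}\right)^{2} = \frac{625}{4}$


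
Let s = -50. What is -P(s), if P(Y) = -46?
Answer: 46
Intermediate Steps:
-P(s) = -1*(-46) = 46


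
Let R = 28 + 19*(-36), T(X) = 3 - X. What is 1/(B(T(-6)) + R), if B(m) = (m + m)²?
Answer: -1/332 ≈ -0.0030120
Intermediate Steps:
B(m) = 4*m² (B(m) = (2*m)² = 4*m²)
R = -656 (R = 28 - 684 = -656)
1/(B(T(-6)) + R) = 1/(4*(3 - 1*(-6))² - 656) = 1/(4*(3 + 6)² - 656) = 1/(4*9² - 656) = 1/(4*81 - 656) = 1/(324 - 656) = 1/(-332) = -1/332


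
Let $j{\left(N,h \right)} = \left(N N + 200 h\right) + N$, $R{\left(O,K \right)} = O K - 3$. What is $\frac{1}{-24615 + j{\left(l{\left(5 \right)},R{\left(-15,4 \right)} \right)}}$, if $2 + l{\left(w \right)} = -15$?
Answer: $- \frac{1}{36943} \approx -2.7069 \cdot 10^{-5}$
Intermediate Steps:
$R{\left(O,K \right)} = -3 + K O$ ($R{\left(O,K \right)} = K O - 3 = -3 + K O$)
$l{\left(w \right)} = -17$ ($l{\left(w \right)} = -2 - 15 = -17$)
$j{\left(N,h \right)} = N + N^{2} + 200 h$ ($j{\left(N,h \right)} = \left(N^{2} + 200 h\right) + N = N + N^{2} + 200 h$)
$\frac{1}{-24615 + j{\left(l{\left(5 \right)},R{\left(-15,4 \right)} \right)}} = \frac{1}{-24615 + \left(-17 + \left(-17\right)^{2} + 200 \left(-3 + 4 \left(-15\right)\right)\right)} = \frac{1}{-24615 + \left(-17 + 289 + 200 \left(-3 - 60\right)\right)} = \frac{1}{-24615 + \left(-17 + 289 + 200 \left(-63\right)\right)} = \frac{1}{-24615 - 12328} = \frac{1}{-36943} = - \frac{1}{36943}$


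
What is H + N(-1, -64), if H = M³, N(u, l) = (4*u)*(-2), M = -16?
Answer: -4088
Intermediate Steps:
N(u, l) = -8*u
H = -4096 (H = (-16)³ = -4096)
H + N(-1, -64) = -4096 - 8*(-1) = -4096 + 8 = -4088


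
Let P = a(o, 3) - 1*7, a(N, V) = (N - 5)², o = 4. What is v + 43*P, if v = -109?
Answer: -367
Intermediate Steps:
a(N, V) = (-5 + N)²
P = -6 (P = (-5 + 4)² - 1*7 = (-1)² - 7 = 1 - 7 = -6)
v + 43*P = -109 + 43*(-6) = -109 - 258 = -367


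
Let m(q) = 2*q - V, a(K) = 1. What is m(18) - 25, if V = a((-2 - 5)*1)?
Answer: 10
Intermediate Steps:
V = 1
m(q) = -1 + 2*q (m(q) = 2*q - 1*1 = 2*q - 1 = -1 + 2*q)
m(18) - 25 = (-1 + 2*18) - 25 = (-1 + 36) - 25 = 35 - 25 = 10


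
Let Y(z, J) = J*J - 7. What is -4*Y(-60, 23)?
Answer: -2088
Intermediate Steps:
Y(z, J) = -7 + J**2 (Y(z, J) = J**2 - 7 = -7 + J**2)
-4*Y(-60, 23) = -4*(-7 + 23**2) = -4*(-7 + 529) = -4*522 = -2088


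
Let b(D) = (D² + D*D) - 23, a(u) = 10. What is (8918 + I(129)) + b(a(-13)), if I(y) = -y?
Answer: 8966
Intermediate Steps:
b(D) = -23 + 2*D² (b(D) = (D² + D²) - 23 = 2*D² - 23 = -23 + 2*D²)
(8918 + I(129)) + b(a(-13)) = (8918 - 1*129) + (-23 + 2*10²) = (8918 - 129) + (-23 + 2*100) = 8789 + (-23 + 200) = 8789 + 177 = 8966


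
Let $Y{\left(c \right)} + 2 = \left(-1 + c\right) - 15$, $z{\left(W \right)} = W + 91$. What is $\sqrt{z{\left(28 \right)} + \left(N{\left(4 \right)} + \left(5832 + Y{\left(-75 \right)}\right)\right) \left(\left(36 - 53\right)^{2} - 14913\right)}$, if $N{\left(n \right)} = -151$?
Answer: $i \sqrt{81718793} \approx 9039.8 i$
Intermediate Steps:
$z{\left(W \right)} = 91 + W$
$Y{\left(c \right)} = -18 + c$ ($Y{\left(c \right)} = -2 + \left(\left(-1 + c\right) - 15\right) = -2 + \left(-16 + c\right) = -18 + c$)
$\sqrt{z{\left(28 \right)} + \left(N{\left(4 \right)} + \left(5832 + Y{\left(-75 \right)}\right)\right) \left(\left(36 - 53\right)^{2} - 14913\right)} = \sqrt{\left(91 + 28\right) + \left(-151 + \left(5832 - 93\right)\right) \left(\left(36 - 53\right)^{2} - 14913\right)} = \sqrt{119 + \left(-151 + \left(5832 - 93\right)\right) \left(\left(-17\right)^{2} - 14913\right)} = \sqrt{119 + \left(-151 + 5739\right) \left(289 - 14913\right)} = \sqrt{119 + 5588 \left(-14624\right)} = \sqrt{119 - 81718912} = \sqrt{-81718793} = i \sqrt{81718793}$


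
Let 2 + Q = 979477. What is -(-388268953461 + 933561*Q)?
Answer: -526130707014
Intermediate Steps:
Q = 979475 (Q = -2 + 979477 = 979475)
-(-388268953461 + 933561*Q) = -933561/(1/(-415901 + 979475)) = -933561/(1/563574) = -933561/1/563574 = -933561*563574 = -526130707014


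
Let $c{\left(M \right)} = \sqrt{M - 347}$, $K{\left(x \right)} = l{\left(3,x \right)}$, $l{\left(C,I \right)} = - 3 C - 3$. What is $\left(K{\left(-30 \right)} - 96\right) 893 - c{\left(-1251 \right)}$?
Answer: $-96444 - i \sqrt{1598} \approx -96444.0 - 39.975 i$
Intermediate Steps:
$l{\left(C,I \right)} = -3 - 3 C$
$K{\left(x \right)} = -12$ ($K{\left(x \right)} = -3 - 9 = -12$)
$c{\left(M \right)} = \sqrt{-347 + M}$
$\left(K{\left(-30 \right)} - 96\right) 893 - c{\left(-1251 \right)} = \left(-12 - 96\right) 893 - \sqrt{-347 - 1251} = \left(-108\right) 893 - \sqrt{-1598} = -96444 - i \sqrt{1598}$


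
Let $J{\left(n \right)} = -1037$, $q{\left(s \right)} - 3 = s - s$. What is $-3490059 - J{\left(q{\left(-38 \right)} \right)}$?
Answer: $-3489022$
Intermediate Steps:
$q{\left(s \right)} = 3$ ($q{\left(s \right)} = 3 + \left(s - s\right) = 3 + 0 = 3$)
$-3490059 - J{\left(q{\left(-38 \right)} \right)} = -3490059 - -1037 = -3490059 + 1037 = -3489022$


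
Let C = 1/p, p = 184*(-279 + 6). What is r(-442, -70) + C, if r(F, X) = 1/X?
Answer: -3593/251160 ≈ -0.014306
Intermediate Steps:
p = -50232 (p = 184*(-273) = -50232)
C = -1/50232 (C = 1/(-50232) = -1/50232 ≈ -1.9908e-5)
r(-442, -70) + C = 1/(-70) - 1/50232 = -1/70 - 1/50232 = -3593/251160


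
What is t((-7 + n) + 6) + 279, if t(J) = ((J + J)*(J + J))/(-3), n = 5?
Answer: 773/3 ≈ 257.67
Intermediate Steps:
t(J) = -4*J²/3 (t(J) = ((2*J)*(2*J))*(-⅓) = (4*J²)*(-⅓) = -4*J²/3)
t((-7 + n) + 6) + 279 = -4*((-7 + 5) + 6)²/3 + 279 = -4*(-2 + 6)²/3 + 279 = -4/3*4² + 279 = -4/3*16 + 279 = -64/3 + 279 = 773/3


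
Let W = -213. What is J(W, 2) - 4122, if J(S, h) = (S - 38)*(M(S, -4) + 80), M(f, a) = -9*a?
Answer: -33238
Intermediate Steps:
J(S, h) = -4408 + 116*S (J(S, h) = (S - 38)*(-9*(-4) + 80) = (-38 + S)*(36 + 80) = (-38 + S)*116 = -4408 + 116*S)
J(W, 2) - 4122 = (-4408 + 116*(-213)) - 4122 = (-4408 - 24708) - 4122 = -29116 - 4122 = -33238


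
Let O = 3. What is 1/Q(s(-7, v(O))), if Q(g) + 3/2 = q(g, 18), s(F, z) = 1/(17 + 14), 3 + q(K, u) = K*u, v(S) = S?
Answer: -62/243 ≈ -0.25514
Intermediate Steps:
q(K, u) = -3 + K*u
s(F, z) = 1/31
Q(g) = -9/2 + 18*g (Q(g) = -3/2 + (-3 + g*18) = -3/2 + (-3 + 18*g) = -9/2 + 18*g)
1/Q(s(-7, v(O))) = 1/(-9/2 + 18*(1/31)) = 1/(-9/2 + 18/31) = 1/(-243/62) = -62/243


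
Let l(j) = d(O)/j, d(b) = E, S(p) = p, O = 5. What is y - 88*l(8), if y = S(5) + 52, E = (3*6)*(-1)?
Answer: 255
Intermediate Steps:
E = -18 (E = 18*(-1) = -18)
d(b) = -18
y = 57 (y = 5 + 52 = 57)
l(j) = -18/j
y - 88*l(8) = 57 - (-1584)/8 = 57 - 88*(-9/4) = 57 + 198 = 255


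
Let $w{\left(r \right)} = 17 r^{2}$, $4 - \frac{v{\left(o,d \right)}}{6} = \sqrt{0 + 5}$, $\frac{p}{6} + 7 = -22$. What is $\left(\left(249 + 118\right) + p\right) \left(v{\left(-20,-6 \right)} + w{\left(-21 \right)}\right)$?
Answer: $1451553 - 1158 \sqrt{5} \approx 1.449 \cdot 10^{6}$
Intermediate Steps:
$p = -174$ ($p = -42 + 6 \left(-22\right) = -42 - 132 = -174$)
$v{\left(o,d \right)} = 24 - 6 \sqrt{5}$ ($v{\left(o,d \right)} = 24 - 6 \sqrt{0 + 5} = 24 - 6 \sqrt{5}$)
$\left(\left(249 + 118\right) + p\right) \left(v{\left(-20,-6 \right)} + w{\left(-21 \right)}\right) = \left(\left(249 + 118\right) - 174\right) \left(\left(24 - 6 \sqrt{5}\right) + 17 \left(-21\right)^{2}\right) = \left(367 - 174\right) \left(\left(24 - 6 \sqrt{5}\right) + 17 \cdot 441\right) = 193 \left(\left(24 - 6 \sqrt{5}\right) + 7497\right) = 193 \left(7521 - 6 \sqrt{5}\right) = 1451553 - 1158 \sqrt{5}$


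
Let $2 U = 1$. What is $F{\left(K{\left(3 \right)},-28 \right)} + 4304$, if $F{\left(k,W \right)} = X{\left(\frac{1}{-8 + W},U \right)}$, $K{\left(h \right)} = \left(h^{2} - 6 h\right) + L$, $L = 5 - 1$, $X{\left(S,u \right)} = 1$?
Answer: $4305$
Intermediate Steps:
$U = \frac{1}{2}$ ($U = \frac{1}{2} \cdot 1 = \frac{1}{2} \approx 0.5$)
$L = 4$ ($L = 5 - 1 = 4$)
$K{\left(h \right)} = 4 + h^{2} - 6 h$ ($K{\left(h \right)} = \left(h^{2} - 6 h\right) + 4 = 4 + h^{2} - 6 h$)
$F{\left(k,W \right)} = 1$
$F{\left(K{\left(3 \right)},-28 \right)} + 4304 = 1 + 4304 = 4305$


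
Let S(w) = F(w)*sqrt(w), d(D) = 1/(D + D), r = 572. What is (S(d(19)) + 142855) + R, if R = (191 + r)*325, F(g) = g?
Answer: 390830 + sqrt(38)/1444 ≈ 3.9083e+5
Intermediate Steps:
d(D) = 1/(2*D)
S(w) = w**(3/2) (S(w) = w*sqrt(w) = w**(3/2))
R = 247975 (R = (191 + 572)*325 = 763*325 = 247975)
(S(d(19)) + 142855) + R = (((1/2)/19)**(3/2) + 142855) + 247975 = (((1/2)*(1/19))**(3/2) + 142855) + 247975 = ((1/38)**(3/2) + 142855) + 247975 = (sqrt(38)/1444 + 142855) + 247975 = (142855 + sqrt(38)/1444) + 247975 = 390830 + sqrt(38)/1444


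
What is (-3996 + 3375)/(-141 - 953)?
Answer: 621/1094 ≈ 0.56764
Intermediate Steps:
(-3996 + 3375)/(-141 - 953) = -621/(-1094) = -621*(-1/1094) = 621/1094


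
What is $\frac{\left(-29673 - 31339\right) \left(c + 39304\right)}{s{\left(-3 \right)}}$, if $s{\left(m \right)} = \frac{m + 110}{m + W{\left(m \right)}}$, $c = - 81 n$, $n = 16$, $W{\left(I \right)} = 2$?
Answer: $\frac{2318944096}{107} \approx 2.1672 \cdot 10^{7}$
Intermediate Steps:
$c = -1296$ ($c = \left(-81\right) 16 = -1296$)
$s{\left(m \right)} = \frac{110 + m}{2 + m}$ ($s{\left(m \right)} = \frac{m + 110}{m + 2} = \frac{110 + m}{2 + m}$)
$\frac{\left(-29673 - 31339\right) \left(c + 39304\right)}{s{\left(-3 \right)}} = \frac{\left(-29673 - 31339\right) \left(-1296 + 39304\right)}{\frac{1}{2 - 3} \left(110 - 3\right)} = \frac{\left(-61012\right) 38008}{\frac{1}{-1} \cdot 107} = - \frac{2318944096}{\left(-1\right) 107} = - \frac{2318944096}{-107} = \left(-2318944096\right) \left(- \frac{1}{107}\right) = \frac{2318944096}{107}$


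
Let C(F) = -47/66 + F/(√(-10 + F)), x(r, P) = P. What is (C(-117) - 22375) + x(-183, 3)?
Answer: -1476599/66 + 117*I*√127/127 ≈ -22373.0 + 10.382*I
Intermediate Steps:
C(F) = -47/66 + F/√(-10 + F) (C(F) = -47*1/66 + F/√(-10 + F) = -47/66 + F/√(-10 + F))
(C(-117) - 22375) + x(-183, 3) = ((-47/66 - 117/√(-10 - 117)) - 22375) + 3 = ((-47/66 - (-117)*I*√127/127) - 22375) + 3 = ((-47/66 + 117*I*√127/127) - 22375) + 3 = (-1476797/66 + 117*I*√127/127) + 3 = -1476599/66 + 117*I*√127/127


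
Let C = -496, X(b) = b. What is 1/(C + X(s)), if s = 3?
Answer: -1/493 ≈ -0.0020284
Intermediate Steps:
1/(C + X(s)) = 1/(-496 + 3) = 1/(-493) = -1/493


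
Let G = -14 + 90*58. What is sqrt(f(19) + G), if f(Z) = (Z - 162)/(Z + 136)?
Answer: 3*sqrt(13894665)/155 ≈ 72.146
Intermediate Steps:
f(Z) = (-162 + Z)/(136 + Z)
G = 5206 (G = -14 + 5220 = 5206)
sqrt(f(19) + G) = sqrt((-162 + 19)/(136 + 19) + 5206) = sqrt(-143/155 + 5206) = sqrt(806787/155) = 3*sqrt(13894665)/155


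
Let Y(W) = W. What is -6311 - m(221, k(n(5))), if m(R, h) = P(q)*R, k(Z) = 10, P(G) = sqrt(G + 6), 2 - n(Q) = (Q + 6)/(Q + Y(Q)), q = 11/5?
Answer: -6311 - 221*sqrt(205)/5 ≈ -6943.8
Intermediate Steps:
q = 11/5 (q = 11*(1/5) = 11/5 ≈ 2.2000)
n(Q) = 2 - (6 + Q)/(2*Q) (n(Q) = 2 - (Q + 6)/(Q + Q) = 2 - (6 + Q)/(2*Q))
P(G) = sqrt(6 + G)
m(R, h) = R*sqrt(205)/5 (m(R, h) = sqrt(6 + 11/5)*R = sqrt(41/5)*R = (sqrt(205)/5)*R = R*sqrt(205)/5)
-6311 - m(221, k(n(5))) = -6311 - 221*sqrt(205)/5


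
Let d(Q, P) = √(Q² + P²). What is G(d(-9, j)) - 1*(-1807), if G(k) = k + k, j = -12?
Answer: 1837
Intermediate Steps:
d(Q, P) = √(P² + Q²)
G(k) = 2*k
G(d(-9, j)) - 1*(-1807) = 2*√((-12)² + (-9)²) - 1*(-1807) = 2*√(144 + 81) + 1807 = 2*√225 + 1807 = 2*15 + 1807 = 30 + 1807 = 1837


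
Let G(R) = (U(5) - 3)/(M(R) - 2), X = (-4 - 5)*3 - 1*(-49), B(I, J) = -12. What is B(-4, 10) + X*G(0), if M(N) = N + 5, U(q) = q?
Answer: 8/3 ≈ 2.6667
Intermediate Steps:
M(N) = 5 + N
X = 22 (X = -9*3 + 49 = -27 + 49 = 22)
G(R) = 2/(3 + R) (G(R) = (5 - 3)/((5 + R) - 2) = 2/(3 + R))
B(-4, 10) + X*G(0) = -12 + 22*(2/(3 + 0)) = -12 + 22*(2/3) = -12 + 22*(2*(⅓)) = -12 + 22*(⅔) = -12 + 44/3 = 8/3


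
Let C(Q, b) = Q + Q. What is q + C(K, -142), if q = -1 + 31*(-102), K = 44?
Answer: -3075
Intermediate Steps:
q = -3163 (q = -1 - 3162 = -3163)
C(Q, b) = 2*Q
q + C(K, -142) = -3163 + 2*44 = -3163 + 88 = -3075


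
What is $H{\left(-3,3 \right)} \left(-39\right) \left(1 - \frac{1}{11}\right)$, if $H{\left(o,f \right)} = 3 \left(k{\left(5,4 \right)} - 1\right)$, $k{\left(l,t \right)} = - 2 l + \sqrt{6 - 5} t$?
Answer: $\frac{8190}{11} \approx 744.54$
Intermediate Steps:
$k{\left(l,t \right)} = t - 2 l$ ($k{\left(l,t \right)} = - 2 l + \sqrt{1} t = - 2 l + 1 t = - 2 l + t = t - 2 l$)
$H{\left(o,f \right)} = -21$ ($H{\left(o,f \right)} = 3 \left(\left(4 - 10\right) - 1\right) = 3 \left(-6 - 1\right) = 3 \left(-7\right) = -21$)
$H{\left(-3,3 \right)} \left(-39\right) \left(1 - \frac{1}{11}\right) = \left(-21\right) \left(-39\right) \left(1 - \frac{1}{11}\right) = 819 \left(1 - \frac{1}{11}\right) = 819 \cdot \frac{10}{11} = \frac{8190}{11}$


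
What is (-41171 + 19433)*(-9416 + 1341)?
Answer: 175534350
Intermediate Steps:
(-41171 + 19433)*(-9416 + 1341) = -21738*(-8075) = 175534350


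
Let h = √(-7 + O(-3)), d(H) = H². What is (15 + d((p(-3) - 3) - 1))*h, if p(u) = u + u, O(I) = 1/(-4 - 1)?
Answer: 138*I*√5 ≈ 308.58*I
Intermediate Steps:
O(I) = -⅕ (O(I) = 1/(-5) = -⅕)
p(u) = 2*u
h = 6*I*√5/5 (h = √(-7 - ⅕) = √(-36/5) = 6*I*√5/5 ≈ 2.6833*I)
(15 + d((p(-3) - 3) - 1))*h = (15 + ((2*(-3) - 3) - 1)²)*(6*I*√5/5) = (15 + ((-6 - 3) - 1)²)*(6*I*√5/5) = (15 + (-9 - 1)²)*(6*I*√5/5) = (15 + (-10)²)*(6*I*√5/5) = (15 + 100)*(6*I*√5/5) = 115*(6*I*√5/5) = 138*I*√5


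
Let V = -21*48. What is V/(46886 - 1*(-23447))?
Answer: -1008/70333 ≈ -0.014332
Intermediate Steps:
V = -1008
V/(46886 - 1*(-23447)) = -1008/(46886 - 1*(-23447)) = -1008/(46886 + 23447) = -1008/70333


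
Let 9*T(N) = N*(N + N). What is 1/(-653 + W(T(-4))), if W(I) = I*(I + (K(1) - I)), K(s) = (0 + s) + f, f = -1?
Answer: -1/653 ≈ -0.0015314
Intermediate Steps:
T(N) = 2*N²/9 (T(N) = (N*(N + N))/9 = (N*(2*N))/9 = (2*N²)/9 = 2*N²/9)
K(s) = -1 + s (K(s) = (0 + s) - 1 = s - 1 = -1 + s)
W(I) = 0 (W(I) = I*(I + ((-1 + 1) - I)) = I*(I + (0 - I)) = I*(I - I) = I*0 = 0)
1/(-653 + W(T(-4))) = 1/(-653 + 0) = 1/(-653) = -1/653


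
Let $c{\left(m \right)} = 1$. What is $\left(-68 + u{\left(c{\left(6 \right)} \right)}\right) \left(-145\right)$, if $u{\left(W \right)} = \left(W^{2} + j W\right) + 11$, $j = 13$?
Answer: $6235$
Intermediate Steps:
$u{\left(W \right)} = 11 + W^{2} + 13 W$ ($u{\left(W \right)} = \left(W^{2} + 13 W\right) + 11 = 11 + W^{2} + 13 W$)
$\left(-68 + u{\left(c{\left(6 \right)} \right)}\right) \left(-145\right) = \left(-68 + \left(11 + 1^{2} + 13 \cdot 1\right)\right) \left(-145\right) = \left(-68 + \left(11 + 1 + 13\right)\right) \left(-145\right) = \left(-68 + 25\right) \left(-145\right) = \left(-43\right) \left(-145\right) = 6235$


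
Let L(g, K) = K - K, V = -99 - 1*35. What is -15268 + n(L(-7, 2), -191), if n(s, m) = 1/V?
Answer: -2045913/134 ≈ -15268.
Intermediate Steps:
V = -134 (V = -99 - 35 = -134)
L(g, K) = 0
n(s, m) = -1/134 (n(s, m) = 1/(-134) = -1/134)
-15268 + n(L(-7, 2), -191) = -15268 - 1/134 = -2045913/134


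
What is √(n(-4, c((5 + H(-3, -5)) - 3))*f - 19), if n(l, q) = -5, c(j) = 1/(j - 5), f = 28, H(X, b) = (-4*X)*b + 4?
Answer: I*√159 ≈ 12.61*I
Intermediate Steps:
H(X, b) = 4 - 4*X*b (H(X, b) = -4*X*b + 4 = 4 - 4*X*b)
c(j) = 1/(-5 + j)
√(n(-4, c((5 + H(-3, -5)) - 3))*f - 19) = √(-5*28 - 19) = √(-140 - 19) = √(-159) = I*√159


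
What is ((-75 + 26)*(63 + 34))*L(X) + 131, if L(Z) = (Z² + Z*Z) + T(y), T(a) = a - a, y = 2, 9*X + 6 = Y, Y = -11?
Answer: -2736623/81 ≈ -33786.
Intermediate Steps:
X = -17/9 (X = -⅔ + (⅑)*(-11) = -⅔ - 11/9 = -17/9 ≈ -1.8889)
T(a) = 0
L(Z) = 2*Z² (L(Z) = (Z² + Z*Z) + 0 = (Z² + Z²) + 0 = 2*Z² + 0 = 2*Z²)
((-75 + 26)*(63 + 34))*L(X) + 131 = ((-75 + 26)*(63 + 34))*(2*(-17/9)²) + 131 = (-49*97)*(2*(289/81)) + 131 = -4753*578/81 + 131 = -2747234/81 + 131 = -2736623/81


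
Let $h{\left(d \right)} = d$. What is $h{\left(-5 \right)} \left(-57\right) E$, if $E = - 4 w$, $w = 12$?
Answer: $-13680$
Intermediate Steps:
$E = -48$ ($E = \left(-4\right) 12 = -48$)
$h{\left(-5 \right)} \left(-57\right) E = \left(-5\right) \left(-57\right) \left(-48\right) = 285 \left(-48\right) = -13680$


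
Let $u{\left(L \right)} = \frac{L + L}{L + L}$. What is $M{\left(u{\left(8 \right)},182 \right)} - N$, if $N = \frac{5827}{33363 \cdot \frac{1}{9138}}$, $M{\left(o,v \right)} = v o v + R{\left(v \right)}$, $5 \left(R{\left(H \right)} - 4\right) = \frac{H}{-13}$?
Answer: $\frac{1753181536}{55605} \approx 31529.0$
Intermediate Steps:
$u{\left(L \right)} = 1$ ($u{\left(L \right)} = \frac{2 L}{2 L} = 2 L \frac{1}{2 L} = 1$)
$R{\left(H \right)} = 4 - \frac{H}{65}$ ($R{\left(H \right)} = 4 + \frac{H \frac{1}{-13}}{5} = 4 + \frac{H \left(- \frac{1}{13}\right)}{5} = 4 + \frac{\left(- \frac{1}{13}\right) H}{5} = 4 - \frac{H}{65}$)
$M{\left(o,v \right)} = 4 - \frac{v}{65} + o v^{2}$ ($M{\left(o,v \right)} = v o v - \left(-4 + \frac{v}{65}\right) = o v v - \left(-4 + \frac{v}{65}\right) = o v^{2} - \left(-4 + \frac{v}{65}\right) = 4 - \frac{v}{65} + o v^{2}$)
$N = \frac{17749042}{11121}$ ($N = \frac{5827}{33363 \cdot \frac{1}{9138}} = \frac{5827}{\frac{11121}{3046}} = 5827 \cdot \frac{3046}{11121} = \frac{17749042}{11121} \approx 1596.0$)
$M{\left(u{\left(8 \right)},182 \right)} - N = \left(4 - \frac{14}{5} + 1 \cdot 182^{2}\right) - \frac{17749042}{11121} = \left(4 - \frac{14}{5} + 1 \cdot 33124\right) - \frac{17749042}{11121} = \left(4 - \frac{14}{5} + 33124\right) - \frac{17749042}{11121} = \frac{165626}{5} - \frac{17749042}{11121} = \frac{1753181536}{55605}$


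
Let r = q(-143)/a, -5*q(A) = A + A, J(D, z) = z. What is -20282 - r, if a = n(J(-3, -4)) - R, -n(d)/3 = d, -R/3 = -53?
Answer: -14906984/735 ≈ -20282.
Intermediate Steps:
R = 159 (R = -3*(-53) = 159)
n(d) = -3*d
a = -147 (a = -3*(-4) - 1*159 = 12 - 159 = -147)
q(A) = -2*A/5 (q(A) = -(A + A)/5 = -2*A/5)
r = -286/735 (r = -2/5*(-143)/(-147) = (286/5)*(-1/147) = -286/735 ≈ -0.38912)
-20282 - r = -20282 - 1*(-286/735) = -20282 + 286/735 = -14906984/735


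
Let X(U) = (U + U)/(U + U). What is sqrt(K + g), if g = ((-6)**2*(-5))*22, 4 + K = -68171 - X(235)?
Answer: 2*I*sqrt(18034) ≈ 268.58*I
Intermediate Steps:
X(U) = 1 (X(U) = (2*U)/((2*U)) = (2*U)*(1/(2*U)) = 1)
K = -68176 (K = -4 + (-68171 - 1*1) = -4 + (-68171 - 1) = -4 - 68172 = -68176)
g = -3960 (g = (36*(-5))*22 = -180*22 = -3960)
sqrt(K + g) = sqrt(-68176 - 3960) = sqrt(-72136) = 2*I*sqrt(18034)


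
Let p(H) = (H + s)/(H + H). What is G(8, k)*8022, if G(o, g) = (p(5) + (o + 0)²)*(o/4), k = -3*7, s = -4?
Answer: 5142102/5 ≈ 1.0284e+6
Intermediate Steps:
p(H) = (-4 + H)/(2*H) (p(H) = (H - 4)/(H + H) = (-4 + H)/((2*H)) = (-4 + H)*(1/(2*H)) = (-4 + H)/(2*H))
k = -21
G(o, g) = o*(⅒ + o²)/4 (G(o, g) = ((½)*(-4 + 5)/5 + (o + 0)²)*(o/4) = ((½)*(⅕)*1 + o²)*(o*(¼)) = (⅒ + o²)*(o/4) = o*(⅒ + o²)/4)
G(8, k)*8022 = ((¼)*8³ + (1/40)*8)*8022 = ((¼)*512 + ⅕)*8022 = (128 + ⅕)*8022 = (641/5)*8022 = 5142102/5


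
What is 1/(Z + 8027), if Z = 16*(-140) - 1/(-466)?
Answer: 466/2696743 ≈ 0.00017280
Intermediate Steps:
Z = -1043839/466 (Z = -2240 - 1*(-1/466) = -2240 + 1/466 = -1043839/466 ≈ -2240.0)
1/(Z + 8027) = 1/(-1043839/466 + 8027) = 1/(2696743/466) = 466/2696743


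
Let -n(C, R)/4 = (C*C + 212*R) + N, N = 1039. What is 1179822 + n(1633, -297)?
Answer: -9239234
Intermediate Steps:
n(C, R) = -4156 - 848*R - 4*C² (n(C, R) = -4*((C*C + 212*R) + 1039) = -4*((C² + 212*R) + 1039) = -4*(1039 + C² + 212*R) = -4156 - 848*R - 4*C²)
1179822 + n(1633, -297) = 1179822 + (-4156 - 848*(-297) - 4*1633²) = 1179822 + (-4156 + 251856 - 4*2666689) = 1179822 + (-4156 + 251856 - 10666756) = 1179822 - 10419056 = -9239234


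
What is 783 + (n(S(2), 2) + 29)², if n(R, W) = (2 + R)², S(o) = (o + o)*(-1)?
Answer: 1872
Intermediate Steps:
S(o) = -2*o (S(o) = (2*o)*(-1) = -2*o)
783 + (n(S(2), 2) + 29)² = 783 + ((2 - 2*2)² + 29)² = 783 + ((2 - 4)² + 29)² = 783 + ((-2)² + 29)² = 783 + (4 + 29)² = 783 + 33² = 783 + 1089 = 1872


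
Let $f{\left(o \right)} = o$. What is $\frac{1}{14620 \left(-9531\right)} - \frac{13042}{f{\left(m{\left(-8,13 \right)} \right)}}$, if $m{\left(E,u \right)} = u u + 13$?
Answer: $- \frac{908657137711}{12680233020} \approx -71.659$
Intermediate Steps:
$m{\left(E,u \right)} = 13 + u^{2}$ ($m{\left(E,u \right)} = u^{2} + 13 = 13 + u^{2}$)
$\frac{1}{14620 \left(-9531\right)} - \frac{13042}{f{\left(m{\left(-8,13 \right)} \right)}} = \frac{1}{14620 \left(-9531\right)} - \frac{13042}{13 + 13^{2}} = \frac{1}{14620} \left(- \frac{1}{9531}\right) - \frac{13042}{13 + 169} = - \frac{1}{139343220} - \frac{13042}{182} = - \frac{1}{139343220} - \frac{6521}{91} = - \frac{908657137711}{12680233020}$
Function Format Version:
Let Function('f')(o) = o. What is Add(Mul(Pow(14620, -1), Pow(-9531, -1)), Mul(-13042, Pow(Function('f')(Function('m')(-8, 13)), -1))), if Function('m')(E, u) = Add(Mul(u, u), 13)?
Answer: Rational(-908657137711, 12680233020) ≈ -71.659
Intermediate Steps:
Function('m')(E, u) = Add(13, Pow(u, 2)) (Function('m')(E, u) = Add(Pow(u, 2), 13) = Add(13, Pow(u, 2)))
Add(Mul(Pow(14620, -1), Pow(-9531, -1)), Mul(-13042, Pow(Function('f')(Function('m')(-8, 13)), -1))) = Add(Mul(Pow(14620, -1), Pow(-9531, -1)), Mul(-13042, Pow(Add(13, Pow(13, 2)), -1))) = Add(Mul(Rational(1, 14620), Rational(-1, 9531)), Mul(-13042, Pow(Add(13, 169), -1))) = Add(Rational(-1, 139343220), Mul(-13042, Pow(182, -1))) = Add(Rational(-1, 139343220), Mul(-13042, Rational(1, 182))) = Add(Rational(-1, 139343220), Rational(-6521, 91)) = Rational(-908657137711, 12680233020)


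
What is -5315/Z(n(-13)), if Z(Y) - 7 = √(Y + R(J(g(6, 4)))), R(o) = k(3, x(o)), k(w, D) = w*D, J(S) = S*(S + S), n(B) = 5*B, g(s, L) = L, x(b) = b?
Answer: -37205/18 + 5315*√31/18 ≈ -422.91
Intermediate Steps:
J(S) = 2*S² (J(S) = S*(2*S) = 2*S²)
k(w, D) = D*w
R(o) = 3*o (R(o) = o*3 = 3*o)
Z(Y) = 7 + √(96 + Y) (Z(Y) = 7 + √(Y + 3*(2*4²)) = 7 + √(Y + 3*(2*16)) = 7 + √(Y + 3*32) = 7 + √(Y + 96) = 7 + √(96 + Y))
-5315/Z(n(-13)) = -5315/(7 + √(96 + 5*(-13))) = -5315/(7 + √(96 - 65)) = -5315/(7 + √31)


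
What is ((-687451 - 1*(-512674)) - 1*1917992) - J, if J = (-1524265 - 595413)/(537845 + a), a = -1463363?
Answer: -88040795410/42069 ≈ -2.0928e+6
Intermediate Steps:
J = 96349/42069 (J = (-1524265 - 595413)/(537845 - 1463363) = -2119678/(-925518) = -2119678*(-1/925518) = 96349/42069 ≈ 2.2903)
((-687451 - 1*(-512674)) - 1*1917992) - J = ((-687451 - 1*(-512674)) - 1*1917992) - 1*96349/42069 = ((-687451 + 512674) - 1917992) - 96349/42069 = (-174777 - 1917992) - 96349/42069 = -2092769 - 96349/42069 = -88040795410/42069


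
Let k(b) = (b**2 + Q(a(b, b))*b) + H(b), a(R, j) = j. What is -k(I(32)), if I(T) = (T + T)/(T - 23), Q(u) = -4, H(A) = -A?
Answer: -1216/81 ≈ -15.012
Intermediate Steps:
I(T) = 2*T/(-23 + T) (I(T) = (2*T)/(-23 + T) = 2*T/(-23 + T))
k(b) = b**2 - 5*b (k(b) = (b**2 - 4*b) - b = b**2 - 5*b)
-k(I(32)) = -2*32/(-23 + 32)*(-5 + 2*32/(-23 + 32)) = -2*32/9*(-5 + 2*32/9) = -2*32*(1/9)*(-5 + 2*32*(1/9)) = -64*(-5 + 64/9)/9 = -64*19/(9*9) = -1*1216/81 = -1216/81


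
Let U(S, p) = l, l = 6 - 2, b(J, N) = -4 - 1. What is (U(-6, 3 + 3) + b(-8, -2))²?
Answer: 1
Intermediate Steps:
b(J, N) = -5
l = 4
U(S, p) = 4
(U(-6, 3 + 3) + b(-8, -2))² = (4 - 5)² = (-1)² = 1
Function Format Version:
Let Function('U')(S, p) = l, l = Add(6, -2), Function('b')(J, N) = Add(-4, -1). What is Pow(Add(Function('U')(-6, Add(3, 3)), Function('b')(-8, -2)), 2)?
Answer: 1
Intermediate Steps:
Function('b')(J, N) = -5
l = 4
Function('U')(S, p) = 4
Pow(Add(Function('U')(-6, Add(3, 3)), Function('b')(-8, -2)), 2) = Pow(Add(4, -5), 2) = Pow(-1, 2) = 1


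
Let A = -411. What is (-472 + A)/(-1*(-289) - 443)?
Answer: 883/154 ≈ 5.7338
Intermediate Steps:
(-472 + A)/(-1*(-289) - 443) = (-472 - 411)/(-1*(-289) - 443) = -883/(289 - 443) = -883/(-154) = -883*(-1/154) = 883/154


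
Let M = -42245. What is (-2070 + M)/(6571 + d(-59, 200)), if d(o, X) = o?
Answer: -44315/6512 ≈ -6.8051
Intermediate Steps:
(-2070 + M)/(6571 + d(-59, 200)) = (-2070 - 42245)/(6571 - 59) = -44315/6512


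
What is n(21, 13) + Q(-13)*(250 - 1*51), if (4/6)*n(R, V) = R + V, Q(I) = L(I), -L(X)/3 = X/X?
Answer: -546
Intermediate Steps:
L(X) = -3 (L(X) = -3*X/X = -3*1 = -3)
Q(I) = -3
n(R, V) = 3*R/2 + 3*V/2 (n(R, V) = 3*(R + V)/2 = 3*R/2 + 3*V/2)
n(21, 13) + Q(-13)*(250 - 1*51) = ((3/2)*21 + (3/2)*13) - 3*(250 - 1*51) = (63/2 + 39/2) - 3*(250 - 51) = 51 - 3*199 = 51 - 597 = -546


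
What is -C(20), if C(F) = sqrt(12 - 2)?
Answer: -sqrt(10) ≈ -3.1623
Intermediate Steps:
C(F) = sqrt(10)
-C(20) = -sqrt(10)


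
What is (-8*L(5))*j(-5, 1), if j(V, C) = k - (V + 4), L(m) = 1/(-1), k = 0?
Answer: 8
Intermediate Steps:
L(m) = -1
j(V, C) = -4 - V (j(V, C) = 0 - (V + 4) = 0 - (4 + V) = 0 + (-4 - V) = -4 - V)
(-8*L(5))*j(-5, 1) = (-8*(-1))*(-4 - 1*(-5)) = 8*(-4 + 5) = 8*1 = 8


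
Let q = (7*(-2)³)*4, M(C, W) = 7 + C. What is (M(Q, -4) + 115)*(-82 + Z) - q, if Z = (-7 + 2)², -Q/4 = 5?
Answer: -5590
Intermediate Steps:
Q = -20 (Q = -4*5 = -20)
Z = 25 (Z = (-5)² = 25)
q = -224 (q = (7*(-8))*4 = -56*4 = -224)
(M(Q, -4) + 115)*(-82 + Z) - q = ((7 - 20) + 115)*(-82 + 25) - 1*(-224) = (-13 + 115)*(-57) + 224 = 102*(-57) + 224 = -5814 + 224 = -5590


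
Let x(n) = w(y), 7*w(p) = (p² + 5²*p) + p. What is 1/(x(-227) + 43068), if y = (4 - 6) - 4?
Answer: 7/301356 ≈ 2.3228e-5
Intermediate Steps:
y = -6 (y = -2 - 4 = -6)
w(p) = p²/7 + 26*p/7 (w(p) = ((p² + 5²*p) + p)/7 = ((p² + 25*p) + p)/7 = (p² + 26*p)/7 = p²/7 + 26*p/7)
x(n) = -120/7 (x(n) = (⅐)*(-6)*(26 - 6) = (⅐)*(-6)*20 = -120/7)
1/(x(-227) + 43068) = 1/(-120/7 + 43068) = 1/(301356/7) = 7/301356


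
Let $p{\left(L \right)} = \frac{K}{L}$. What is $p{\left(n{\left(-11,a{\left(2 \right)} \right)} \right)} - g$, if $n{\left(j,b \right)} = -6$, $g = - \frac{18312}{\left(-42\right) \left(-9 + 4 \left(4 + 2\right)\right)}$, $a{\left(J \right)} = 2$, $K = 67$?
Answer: $- \frac{1207}{30} \approx -40.233$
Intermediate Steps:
$g = \frac{436}{15}$ ($g = - \frac{18312}{\left(-42\right) \left(-9 + 4 \cdot 6\right)} = - \frac{18312}{\left(-42\right) \left(-9 + 24\right)} = - \frac{18312}{\left(-42\right) 15} = - \frac{18312}{-630} = \left(-18312\right) \left(- \frac{1}{630}\right) = \frac{436}{15} \approx 29.067$)
$p{\left(L \right)} = \frac{67}{L}$
$p{\left(n{\left(-11,a{\left(2 \right)} \right)} \right)} - g = \frac{67}{-6} - \frac{436}{15} = 67 \left(- \frac{1}{6}\right) - \frac{436}{15} = - \frac{67}{6} - \frac{436}{15} = - \frac{1207}{30}$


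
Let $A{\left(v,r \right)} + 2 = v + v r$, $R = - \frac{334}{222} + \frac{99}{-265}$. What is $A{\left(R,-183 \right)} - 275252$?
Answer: $- \frac{8086542002}{29415} \approx -2.7491 \cdot 10^{5}$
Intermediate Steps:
$R = - \frac{55244}{29415}$ ($R = \left(-334\right) \frac{1}{222} + 99 \left(- \frac{1}{265}\right) = - \frac{167}{111} - \frac{99}{265} = - \frac{55244}{29415} \approx -1.8781$)
$A{\left(v,r \right)} = -2 + v + r v$ ($A{\left(v,r \right)} = -2 + \left(v + v r\right) = -2 + \left(v + r v\right) = -2 + v + r v$)
$A{\left(R,-183 \right)} - 275252 = \left(-2 - \frac{55244}{29415} - - \frac{3369884}{9805}\right) - 275252 = \left(-2 - \frac{55244}{29415} + \frac{3369884}{9805}\right) - 275252 = \frac{9995578}{29415} - 275252 = - \frac{8086542002}{29415}$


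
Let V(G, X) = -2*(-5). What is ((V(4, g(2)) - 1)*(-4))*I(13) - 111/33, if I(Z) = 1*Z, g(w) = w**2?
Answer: -5185/11 ≈ -471.36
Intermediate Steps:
V(G, X) = 10
I(Z) = Z
((V(4, g(2)) - 1)*(-4))*I(13) - 111/33 = ((10 - 1)*(-4))*13 - 111/33 = (9*(-4))*13 - 111*1/33 = -36*13 - 37/11 = -468 - 37/11 = -5185/11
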